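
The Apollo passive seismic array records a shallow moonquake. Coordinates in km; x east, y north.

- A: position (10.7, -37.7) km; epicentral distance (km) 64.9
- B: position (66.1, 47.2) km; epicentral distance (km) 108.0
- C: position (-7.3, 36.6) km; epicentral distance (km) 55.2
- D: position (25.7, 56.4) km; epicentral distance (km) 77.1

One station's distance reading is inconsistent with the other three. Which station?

C

Solve using three stations at a time. Using A, B, D (subtract circle equations pairwise → linear system) gives (x, y) ≈ (-34.7, 8.6).
Distances from that point to each station vs reported:
  A: calculated 64.9 vs reported 64.9 → residual 0.0 km
  B: calculated 108.0 vs reported 108.0 → residual 0.0 km
  C: calculated 39.2 vs reported 55.2 → residual 16.0 km
  D: calculated 77.1 vs reported 77.1 → residual 0.0 km
A, B, D are mutually consistent (residuals ≈ 0); C is off by 16.0 km.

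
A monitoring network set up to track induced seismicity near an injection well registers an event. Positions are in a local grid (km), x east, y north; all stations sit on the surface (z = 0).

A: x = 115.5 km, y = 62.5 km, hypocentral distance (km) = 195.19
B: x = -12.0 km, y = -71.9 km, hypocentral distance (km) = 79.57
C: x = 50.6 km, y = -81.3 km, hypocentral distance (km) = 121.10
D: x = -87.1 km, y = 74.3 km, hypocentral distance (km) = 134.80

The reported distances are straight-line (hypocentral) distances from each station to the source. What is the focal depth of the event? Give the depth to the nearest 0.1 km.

Each station gives a sphere (x−x_i)² + (y−y_i)² + z² = d_i² (stations at z=0).
Subtracting the A sphere from B and C: z² cancels, leaving linear equations in x and y:
-255.0 x − 268.8 y = 19834.86
-129.8 x − 287.6 y = 15357.48
Solving: x ≈ -41.002, y ≈ -34.894 km (keep extra digits for the depth step; rounded: -41.0, -34.9).
Then from the A sphere: z² = 195.19² − (x − 115.5)² − (y − 62.5)² with x = -41.002, y = -34.894, so z ≈ 64.192 ≈ 64.2 km.

64.2 km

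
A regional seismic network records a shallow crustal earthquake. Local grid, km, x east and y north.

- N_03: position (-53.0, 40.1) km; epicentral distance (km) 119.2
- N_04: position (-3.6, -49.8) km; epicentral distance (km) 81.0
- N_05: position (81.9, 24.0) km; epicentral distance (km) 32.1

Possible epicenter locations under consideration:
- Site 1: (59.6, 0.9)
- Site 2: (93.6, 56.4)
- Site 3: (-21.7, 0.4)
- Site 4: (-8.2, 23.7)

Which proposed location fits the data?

For each candidate, compare |candidate − station| to the reported distance:
Site 1: residuals N_03 0.0, N_04 0.0, N_05 0.0 → max 0.0 km
Site 2: residuals N_03 28.3, N_04 63.0, N_05 2.3 → max 63.0 km
Site 3: residuals N_03 68.6, N_04 27.6, N_05 74.2 → max 74.2 km
Site 4: residuals N_03 71.5, N_04 7.4, N_05 58.0 → max 71.5 km
Only Site 1 has all residuals ≈ 0.

Site 1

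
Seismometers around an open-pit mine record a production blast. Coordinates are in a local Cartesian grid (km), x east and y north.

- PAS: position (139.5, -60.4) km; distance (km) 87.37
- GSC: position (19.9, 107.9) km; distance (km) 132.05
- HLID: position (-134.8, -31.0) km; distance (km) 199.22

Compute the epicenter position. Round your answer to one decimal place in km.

(63.9, -16.6)

Circle about each station: (x − 139.5)² + (y + 60.4)² = 87.37²; (x − 19.9)² + (y − 107.9)² = 132.05²; (x + 134.8)² + (y + 31.0)² = 199.22².
Subtracting the PAS equation from the GSC and HLID equations removes the quadratic terms:
-239.2 x + 336.6 y = -20873.68
-548.6 x + 58.8 y = -36031.46
Solving the 2×2 system: x ≈ 63.9, y ≈ -16.6 km.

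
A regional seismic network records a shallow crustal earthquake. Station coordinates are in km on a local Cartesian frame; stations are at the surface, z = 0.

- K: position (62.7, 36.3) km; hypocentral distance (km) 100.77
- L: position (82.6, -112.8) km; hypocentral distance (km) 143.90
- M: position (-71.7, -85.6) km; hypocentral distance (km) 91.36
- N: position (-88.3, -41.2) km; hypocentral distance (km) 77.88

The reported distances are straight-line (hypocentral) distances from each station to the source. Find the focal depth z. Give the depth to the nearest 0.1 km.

Each station gives a sphere (x−x_i)² + (y−y_i)² + z² = d_i² (stations at z=0).
Subtracting the K sphere from L and M: z² cancels, leaving linear equations in x and y:
39.8 x − 298.2 y = 3745.00
-268.8 x − 243.8 y = 9027.21
Solving: x ≈ -19.796, y ≈ -15.201 km (keep extra digits for the depth step; rounded: -19.8, -15.2).
Then from the K sphere: z² = 100.77² − (x − 62.7)² − (y − 36.3)² with x = -19.796, y = -15.201, so z ≈ 26.394 ≈ 26.4 km.

z ≈ 26.4 km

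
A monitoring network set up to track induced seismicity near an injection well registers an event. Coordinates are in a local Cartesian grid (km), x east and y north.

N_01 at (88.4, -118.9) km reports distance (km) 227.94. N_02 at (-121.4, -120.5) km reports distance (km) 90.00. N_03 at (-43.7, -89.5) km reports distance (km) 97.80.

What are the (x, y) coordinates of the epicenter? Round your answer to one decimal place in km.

(-121.7, -30.5)

Circle about each station: (x − 88.4)² + (y + 118.9)² = 227.94²; (x + 121.4)² + (y + 120.5)² = 90.00²; (x + 43.7)² + (y + 89.5)² = 97.80².
Subtracting the N_01 equation from the N_02 and N_03 equations removes the quadratic terms:
-419.6 x − 3.2 y = 51163.08
-264.2 x + 58.8 y = 30359.97
Solving the 2×2 system: x ≈ -121.7, y ≈ -30.5 km.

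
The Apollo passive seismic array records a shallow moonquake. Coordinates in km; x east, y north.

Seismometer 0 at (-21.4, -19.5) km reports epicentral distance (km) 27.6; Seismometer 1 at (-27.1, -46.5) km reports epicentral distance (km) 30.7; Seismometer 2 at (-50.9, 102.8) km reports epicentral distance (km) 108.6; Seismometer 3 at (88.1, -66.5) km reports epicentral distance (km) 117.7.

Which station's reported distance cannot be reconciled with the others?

Seismometer 1

Solve using three stations at a time. Using Seismometer 0, Seismometer 2, Seismometer 3 (subtract circle equations pairwise → linear system) gives (x, y) ≈ (-6.4, 3.7).
Distances from that point to each station vs reported:
  Seismometer 0: calculated 27.7 vs reported 27.6 → residual 0.1 km
  Seismometer 1: calculated 54.3 vs reported 30.7 → residual 23.6 km
  Seismometer 2: calculated 108.6 vs reported 108.6 → residual 0.0 km
  Seismometer 3: calculated 117.7 vs reported 117.7 → residual 0.0 km
Seismometer 0, Seismometer 2, Seismometer 3 are mutually consistent (residuals ≈ 0); Seismometer 1 is off by 23.6 km.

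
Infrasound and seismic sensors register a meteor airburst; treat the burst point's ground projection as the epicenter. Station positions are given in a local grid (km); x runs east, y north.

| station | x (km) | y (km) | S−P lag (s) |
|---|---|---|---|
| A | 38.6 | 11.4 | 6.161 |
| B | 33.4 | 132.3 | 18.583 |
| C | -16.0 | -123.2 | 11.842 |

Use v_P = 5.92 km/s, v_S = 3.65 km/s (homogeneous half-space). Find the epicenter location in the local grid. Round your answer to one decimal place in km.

Distance from S−P lag: d = Δt · v_P v_S / (v_P − v_S) = Δt · (5.92·3.65)/(5.92−3.65) ≈ 9.5189·Δt.
So d_A = 58.65, d_B = 176.89, d_C = 112.72 km.
Circle about each station: (x − 38.6)² + (y − 11.4)² = 58.65²; (x − 33.4)² + (y − 132.3)² = 176.89²; (x + 16.0)² + (y + 123.2)² = 112.72².
Subtracting pairs of circle equations eliminates x²+y² and gives linear equations (the radical axes):
-10.4 x + 241.8 y = -10851.32
-109.2 x − 269.2 y = 4548.34
Solving the 2×2 system: x ≈ 62.4, y ≈ -42.2 km.

62.4 km east, -42.2 km north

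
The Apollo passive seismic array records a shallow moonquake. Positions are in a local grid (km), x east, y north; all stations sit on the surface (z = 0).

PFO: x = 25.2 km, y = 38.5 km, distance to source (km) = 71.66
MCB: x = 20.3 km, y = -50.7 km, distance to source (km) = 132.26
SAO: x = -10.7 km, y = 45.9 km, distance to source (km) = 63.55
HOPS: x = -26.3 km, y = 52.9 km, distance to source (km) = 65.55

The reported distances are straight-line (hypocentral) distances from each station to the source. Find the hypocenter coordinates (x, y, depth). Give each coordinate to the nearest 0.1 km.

Each station gives a sphere (x−x_i)² + (y−y_i)² + z² = d_i² (stations at z=0).
Subtracting the PFO sphere from MCB and SAO: z² cancels, leaving linear equations in x and y:
-9.8 x − 178.4 y = -11492.26
-71.8 x + 14.8 y = 1200.56
Solving: x ≈ -3.404, y ≈ 64.605 km (keep extra digits for the depth step; rounded: -3.4, 64.6).
Then from the PFO sphere: z² = 71.66² − (x − 25.2)² − (y − 38.5)² with x = -3.404, y = 64.605, so z ≈ 60.295 ≈ 60.3 km.

x ≈ -3.4 km, y ≈ 64.6 km, depth ≈ 60.3 km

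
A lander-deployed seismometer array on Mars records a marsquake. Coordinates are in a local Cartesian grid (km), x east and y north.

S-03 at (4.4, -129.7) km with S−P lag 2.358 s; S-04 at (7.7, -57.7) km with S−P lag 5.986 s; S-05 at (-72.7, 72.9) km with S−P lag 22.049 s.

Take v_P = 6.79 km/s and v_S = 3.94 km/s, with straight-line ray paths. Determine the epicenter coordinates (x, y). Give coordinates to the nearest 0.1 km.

x ≈ 18.7 km, y ≈ -112.8 km

Distance from S−P lag: d = Δt · v_P v_S / (v_P − v_S) = Δt · (6.79·3.94)/(6.79−3.94) ≈ 9.3869·Δt.
So d_S-03 = 22.13, d_S-04 = 56.19, d_S-05 = 206.97 km.
Circle about each station: (x − 4.4)² + (y + 129.7)² = 22.13²; (x − 7.7)² + (y + 57.7)² = 56.19²; (x + 72.7)² + (y − 72.9)² = 206.97².
Subtracting pairs of circle equations eliminates x²+y² and gives linear equations (the radical axes):
6.6 x + 144.0 y = -16120.45
-154.2 x + 405.2 y = -48588.59
Solving the 2×2 system: x ≈ 18.7, y ≈ -112.8 km.
Check against S-03 (with the unrounded x, y): √((x − 4.4)²+(y + 129.7)²) = 22.12 ≈ 22.13 km. ✓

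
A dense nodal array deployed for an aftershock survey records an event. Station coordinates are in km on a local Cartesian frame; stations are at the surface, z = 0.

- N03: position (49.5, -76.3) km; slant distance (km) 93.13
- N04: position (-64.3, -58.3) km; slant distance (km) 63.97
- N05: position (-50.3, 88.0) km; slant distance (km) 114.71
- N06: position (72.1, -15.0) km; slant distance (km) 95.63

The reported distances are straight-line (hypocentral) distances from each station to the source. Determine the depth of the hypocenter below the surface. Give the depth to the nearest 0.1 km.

Each station gives a sphere (x−x_i)² + (y−y_i)² + z² = d_i² (stations at z=0).
Subtracting the N03 sphere from N04 and N05: z² cancels, leaving linear equations in x and y:
-227.6 x + 36.0 y = 3842.48
-199.6 x + 328.6 y = -2483.04
Solving: x ≈ -19.999, y ≈ -19.704 km (keep extra digits for the depth step; rounded: -20.0, -19.7).
Then from the N03 sphere: z² = 93.13² − (x − 49.5)² − (y + 76.3)² with x = -19.999, y = -19.704, so z ≈ 25.298 ≈ 25.3 km.
Check against N06 (with the unrounded solution): distance 95.63 ≈ 95.63 km. ✓

z ≈ 25.3 km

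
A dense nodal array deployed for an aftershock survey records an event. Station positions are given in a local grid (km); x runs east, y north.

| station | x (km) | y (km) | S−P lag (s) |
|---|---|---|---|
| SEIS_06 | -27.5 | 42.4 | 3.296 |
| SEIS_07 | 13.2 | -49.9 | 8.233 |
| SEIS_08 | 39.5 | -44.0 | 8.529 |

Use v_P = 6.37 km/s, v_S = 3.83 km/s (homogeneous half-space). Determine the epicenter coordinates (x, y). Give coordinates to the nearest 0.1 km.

(0.8, 28.2)

Distance from S−P lag: d = Δt · v_P v_S / (v_P − v_S) = Δt · (6.37·3.83)/(6.37−3.83) ≈ 9.6052·Δt.
So d_SEIS_06 = 31.66, d_SEIS_07 = 79.08, d_SEIS_08 = 81.92 km.
Circle about each station: (x + 27.5)² + (y − 42.4)² = 31.66²; (x − 13.2)² + (y + 49.9)² = 79.08²; (x − 39.5)² + (y + 44.0)² = 81.92².
Subtracting pairs of circle equations eliminates x²+y² and gives linear equations (the radical axes):
81.4 x − 184.6 y = -5141.05
134.0 x − 172.8 y = -4766.29
Solving the 2×2 system: x ≈ 0.8, y ≈ 28.2 km.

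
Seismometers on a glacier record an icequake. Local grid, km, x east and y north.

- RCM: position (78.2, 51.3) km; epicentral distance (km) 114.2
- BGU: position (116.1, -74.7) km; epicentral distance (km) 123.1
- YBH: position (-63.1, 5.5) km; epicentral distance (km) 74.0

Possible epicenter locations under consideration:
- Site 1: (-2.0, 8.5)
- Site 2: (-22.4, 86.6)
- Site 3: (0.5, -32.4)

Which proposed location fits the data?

Site 3

For each candidate, compare |candidate − station| to the reported distance:
Site 1: residuals RCM 23.3, BGU 21.4, YBH 12.8 → max 23.3 km
Site 2: residuals RCM 7.6, BGU 89.5, YBH 16.7 → max 89.5 km
Site 3: residuals RCM 0.0, BGU 0.0, YBH 0.0 → max 0.0 km
Only Site 3 has all residuals ≈ 0.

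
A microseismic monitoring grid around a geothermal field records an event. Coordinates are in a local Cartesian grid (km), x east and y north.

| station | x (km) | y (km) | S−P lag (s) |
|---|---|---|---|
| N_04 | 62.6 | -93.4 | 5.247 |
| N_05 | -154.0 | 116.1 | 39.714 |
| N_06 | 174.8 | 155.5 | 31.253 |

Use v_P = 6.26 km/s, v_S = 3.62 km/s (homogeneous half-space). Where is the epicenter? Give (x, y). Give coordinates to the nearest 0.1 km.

Distance from S−P lag: d = Δt · v_P v_S / (v_P − v_S) = Δt · (6.26·3.62)/(6.26−3.62) ≈ 8.5838·Δt.
So d_N_04 = 45.04, d_N_05 = 340.90, d_N_06 = 268.27 km.
Circle about each station: (x − 62.6)² + (y + 93.4)² = 45.04²; (x + 154.0)² + (y − 116.1)² = 340.90²; (x − 174.8)² + (y − 155.5)² = 268.27².
Subtracting pairs of circle equations eliminates x²+y² and gives linear equations (the radical axes):
-433.2 x + 419.0 y = -89631.32
224.4 x + 497.8 y = -27847.22
Solving the 2×2 system: x ≈ 106.4, y ≈ -103.9 km.

106.4 km east, -103.9 km north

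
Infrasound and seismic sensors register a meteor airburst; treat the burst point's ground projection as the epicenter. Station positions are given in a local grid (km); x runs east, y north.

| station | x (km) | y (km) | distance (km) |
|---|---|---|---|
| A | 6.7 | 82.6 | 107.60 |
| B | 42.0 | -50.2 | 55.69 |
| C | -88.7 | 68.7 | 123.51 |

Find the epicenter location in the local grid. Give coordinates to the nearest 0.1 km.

Circle about each station: (x − 6.7)² + (y − 82.6)² = 107.60²; (x − 42.0)² + (y + 50.2)² = 55.69²; (x + 88.7)² + (y − 68.7)² = 123.51².
Subtracting the A equation from the B and C equations removes the quadratic terms:
70.6 x − 265.6 y = 5892.77
-190.8 x − 27.8 y = 2042.77
Solving the 2×2 system: x ≈ -7.2, y ≈ -24.1 km.

x ≈ -7.2 km, y ≈ -24.1 km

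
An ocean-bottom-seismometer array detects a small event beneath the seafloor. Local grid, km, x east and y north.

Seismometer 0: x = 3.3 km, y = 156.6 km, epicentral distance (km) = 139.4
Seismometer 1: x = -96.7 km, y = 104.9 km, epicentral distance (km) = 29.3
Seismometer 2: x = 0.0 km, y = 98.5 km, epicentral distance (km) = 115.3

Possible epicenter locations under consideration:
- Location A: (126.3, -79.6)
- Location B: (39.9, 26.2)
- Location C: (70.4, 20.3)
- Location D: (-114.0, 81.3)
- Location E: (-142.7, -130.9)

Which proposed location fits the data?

For each candidate, compare |candidate − station| to the reported distance:
Location A: residuals Seismometer 0 126.9, Seismometer 1 260.1, Seismometer 2 103.0 → max 260.1 km
Location B: residuals Seismometer 0 4.0, Seismometer 1 128.3, Seismometer 2 32.7 → max 128.3 km
Location C: residuals Seismometer 0 12.5, Seismometer 1 158.0, Seismometer 2 10.1 → max 158.0 km
Location D: residuals Seismometer 0 0.0, Seismometer 1 0.0, Seismometer 2 0.0 → max 0.0 km
Location E: residuals Seismometer 0 183.0, Seismometer 1 210.9, Seismometer 2 154.9 → max 210.9 km
Only Location D has all residuals ≈ 0.

Location D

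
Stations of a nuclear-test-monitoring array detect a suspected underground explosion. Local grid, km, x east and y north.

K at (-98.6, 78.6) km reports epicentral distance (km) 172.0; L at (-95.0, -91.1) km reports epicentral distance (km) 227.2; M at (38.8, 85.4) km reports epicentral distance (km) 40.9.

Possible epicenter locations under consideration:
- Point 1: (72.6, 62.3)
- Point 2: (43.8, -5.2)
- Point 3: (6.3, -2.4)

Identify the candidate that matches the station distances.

Point 1

For each candidate, compare |candidate − station| to the reported distance:
Point 1: residuals K 0.0, L 0.0, M 0.0 → max 0.0 km
Point 2: residuals K 6.8, L 64.0, M 49.8 → max 64.0 km
Point 3: residuals K 39.5, L 92.6, M 52.7 → max 92.6 km
Only Point 1 has all residuals ≈ 0.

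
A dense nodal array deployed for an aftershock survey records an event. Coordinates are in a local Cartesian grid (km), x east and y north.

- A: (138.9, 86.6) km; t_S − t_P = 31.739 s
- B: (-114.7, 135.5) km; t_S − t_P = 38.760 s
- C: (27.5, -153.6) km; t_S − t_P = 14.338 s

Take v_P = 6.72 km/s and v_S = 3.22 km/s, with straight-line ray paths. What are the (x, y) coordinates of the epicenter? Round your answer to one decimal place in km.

Distance from S−P lag: d = Δt · v_P v_S / (v_P − v_S) = Δt · (6.72·3.22)/(6.72−3.22) ≈ 6.1824·Δt.
So d_A = 196.22, d_B = 239.63, d_C = 88.64 km.
Circle about each station: (x − 138.9)² + (y − 86.6)² = 196.22²; (x + 114.7)² + (y − 135.5)² = 239.63²; (x − 27.5)² + (y + 153.6)² = 88.64².
Subtracting the A equation from the B and C equations removes the quadratic terms:
-507.2 x + 97.8 y = -14196.68
-222.8 x − 480.4 y = 28201.68
Solving the 2×2 system: x ≈ 15.3, y ≈ -65.8 km.
Check against A (with the unrounded x, y): √((x − 138.9)²+(y − 86.6)²) = 196.22 ≈ 196.22 km. ✓

15.3 km east, -65.8 km north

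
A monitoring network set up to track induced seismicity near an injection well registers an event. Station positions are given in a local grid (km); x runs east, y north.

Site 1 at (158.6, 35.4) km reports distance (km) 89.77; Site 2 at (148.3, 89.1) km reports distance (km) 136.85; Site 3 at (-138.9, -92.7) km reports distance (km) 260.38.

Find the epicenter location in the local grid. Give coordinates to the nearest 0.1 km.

(116.9, -44.1)

Circle about each station: (x − 158.6)² + (y − 35.4)² = 89.77²; (x − 148.3)² + (y − 89.1)² = 136.85²; (x + 138.9)² + (y + 92.7)² = 260.38².
Subtracting pairs of circle equations eliminates x²+y² and gives linear equations (the radical axes):
-20.6 x + 107.4 y = -7144.69
-595.0 x − 256.2 y = -58259.71
Solving the 2×2 system: x ≈ 116.9, y ≈ -44.1 km.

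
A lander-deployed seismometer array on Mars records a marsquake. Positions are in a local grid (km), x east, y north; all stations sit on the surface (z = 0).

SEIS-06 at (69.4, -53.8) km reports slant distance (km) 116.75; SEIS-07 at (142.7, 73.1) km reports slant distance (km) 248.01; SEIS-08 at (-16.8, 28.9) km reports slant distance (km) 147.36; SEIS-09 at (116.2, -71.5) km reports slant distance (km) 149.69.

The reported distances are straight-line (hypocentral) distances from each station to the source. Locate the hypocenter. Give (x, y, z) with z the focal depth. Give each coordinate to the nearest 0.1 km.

(-17.9, -107.4, 56.0)

Each station gives a sphere (x−x_i)² + (y−y_i)² + z² = d_i² (stations at z=0).
Subtracting the SEIS-06 sphere from SEIS-07 and SEIS-08: z² cancels, leaving linear equations in x and y:
146.6 x + 253.8 y = -29882.30
-172.4 x + 165.4 y = -14677.76
Solving: x ≈ -17.901, y ≈ -107.400 km (keep extra digits for the depth step; rounded: -17.9, -107.4).
Then from the SEIS-06 sphere: z² = 116.75² − (x − 69.4)² − (y + 53.8)² with x = -17.901, y = -107.400, so z ≈ 56.001 ≈ 56.0 km.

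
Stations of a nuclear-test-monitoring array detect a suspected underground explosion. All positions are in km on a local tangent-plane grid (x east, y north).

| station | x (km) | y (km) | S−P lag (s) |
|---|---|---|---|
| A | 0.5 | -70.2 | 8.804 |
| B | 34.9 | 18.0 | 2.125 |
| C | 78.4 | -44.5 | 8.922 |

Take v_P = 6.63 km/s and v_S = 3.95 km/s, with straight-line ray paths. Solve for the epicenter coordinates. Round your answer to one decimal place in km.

Distance from S−P lag: d = Δt · v_P v_S / (v_P − v_S) = Δt · (6.63·3.95)/(6.63−3.95) ≈ 9.7718·Δt.
So d_A = 86.03, d_B = 20.77, d_C = 87.18 km.
Circle about each station: (x − 0.5)² + (y + 70.2)² = 86.03²; (x − 34.9)² + (y − 18.0)² = 20.77²; (x − 78.4)² + (y + 44.5)² = 87.18².
Subtracting pairs of circle equations eliminates x²+y² and gives linear equations (the radical axes):
68.8 x + 176.4 y = 3583.49
155.8 x + 51.4 y = 2999.33
Solving the 2×2 system: x ≈ 14.4, y ≈ 14.7 km.

14.4 km east, 14.7 km north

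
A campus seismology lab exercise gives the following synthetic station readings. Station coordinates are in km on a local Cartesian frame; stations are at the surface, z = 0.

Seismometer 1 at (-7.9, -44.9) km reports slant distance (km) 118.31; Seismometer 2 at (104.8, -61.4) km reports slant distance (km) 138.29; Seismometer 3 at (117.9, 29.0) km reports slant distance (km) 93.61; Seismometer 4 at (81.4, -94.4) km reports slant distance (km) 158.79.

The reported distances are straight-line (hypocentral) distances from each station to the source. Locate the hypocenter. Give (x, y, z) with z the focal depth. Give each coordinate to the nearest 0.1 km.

Each station gives a sphere (x−x_i)² + (y−y_i)² + z² = d_i² (stations at z=0).
Subtracting the Seismometer 1 sphere from Seismometer 2 and Seismometer 3: z² cancels, leaving linear equations in x and y:
225.4 x − 33.0 y = 7547.71
251.6 x + 147.8 y = 17897.41
Solving: x ≈ 40.997, y ≈ 51.303 km (keep extra digits for the depth step; rounded: 41.0, 51.3).
Then from the Seismometer 1 sphere: z² = 118.31² − (x + 7.9)² − (y + 44.9)² with x = 40.997, y = 51.303, so z ≈ 48.490 ≈ 48.5 km.

x ≈ 41.0 km, y ≈ 51.3 km, depth ≈ 48.5 km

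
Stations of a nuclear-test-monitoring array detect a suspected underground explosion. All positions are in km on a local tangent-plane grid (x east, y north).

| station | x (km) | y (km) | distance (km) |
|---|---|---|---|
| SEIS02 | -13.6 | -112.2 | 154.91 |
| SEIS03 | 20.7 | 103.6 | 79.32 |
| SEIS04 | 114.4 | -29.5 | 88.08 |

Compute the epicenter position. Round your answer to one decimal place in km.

Circle about each station: (x + 13.6)² + (y + 112.2)² = 154.91²; (x − 20.7)² + (y − 103.6)² = 79.32²; (x − 114.4)² + (y + 29.5)² = 88.08².
Subtracting pairs of circle equations eliminates x²+y² and gives linear equations (the radical axes):
68.6 x + 431.6 y = 16093.10
256.0 x + 165.4 y = 17422.83
Solving the 2×2 system: x ≈ 49.0, y ≈ 29.5 km.

(49.0, 29.5)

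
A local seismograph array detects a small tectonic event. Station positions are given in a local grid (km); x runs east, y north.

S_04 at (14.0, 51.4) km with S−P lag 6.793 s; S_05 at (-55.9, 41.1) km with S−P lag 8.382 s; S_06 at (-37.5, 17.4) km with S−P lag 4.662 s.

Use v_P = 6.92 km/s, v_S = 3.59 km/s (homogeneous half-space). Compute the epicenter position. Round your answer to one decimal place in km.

Distance from S−P lag: d = Δt · v_P v_S / (v_P − v_S) = Δt · (6.92·3.59)/(6.92−3.59) ≈ 7.4603·Δt.
So d_S_04 = 50.68, d_S_05 = 62.53, d_S_06 = 34.78 km.
Circle about each station: (x − 14.0)² + (y − 51.4)² = 50.68²; (x + 55.9)² + (y − 41.1)² = 62.53²; (x + 37.5)² + (y − 17.4)² = 34.78².
Subtracting the S_04 equation from the S_05 and S_06 equations removes the quadratic terms:
-139.8 x − 20.6 y = 634.52
-103.0 x − 68.0 y = 229.86
Solving the 2×2 system: x ≈ -5.2, y ≈ 4.5 km.
Check against S_04 (with the unrounded x, y): √((x − 14.0)²+(y − 51.4)²) = 50.68 ≈ 50.68 km. ✓

-5.2 km east, 4.5 km north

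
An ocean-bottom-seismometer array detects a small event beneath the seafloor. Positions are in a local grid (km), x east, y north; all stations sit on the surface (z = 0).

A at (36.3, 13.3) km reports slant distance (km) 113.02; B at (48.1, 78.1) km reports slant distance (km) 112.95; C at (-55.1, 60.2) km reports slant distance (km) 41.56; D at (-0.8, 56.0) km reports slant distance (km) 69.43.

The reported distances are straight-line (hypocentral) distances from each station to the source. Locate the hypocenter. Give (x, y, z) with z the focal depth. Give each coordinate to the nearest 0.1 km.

Each station gives a sphere (x−x_i)² + (y−y_i)² + z² = d_i² (stations at z=0).
Subtracting the A sphere from B and C: z² cancels, leaving linear equations in x and y:
23.6 x + 129.6 y = 6934.46
-182.8 x + 93.8 y = 16211.76
Solving: x ≈ -55.998, y ≈ 63.704 km (keep extra digits for the depth step; rounded: -56.0, 63.7).
Then from the A sphere: z² = 113.02² − (x − 36.3)² − (y − 13.3)² with x = -55.998, y = 63.704, so z ≈ 41.401 ≈ 41.4 km.

(-56.0, 63.7, 41.4)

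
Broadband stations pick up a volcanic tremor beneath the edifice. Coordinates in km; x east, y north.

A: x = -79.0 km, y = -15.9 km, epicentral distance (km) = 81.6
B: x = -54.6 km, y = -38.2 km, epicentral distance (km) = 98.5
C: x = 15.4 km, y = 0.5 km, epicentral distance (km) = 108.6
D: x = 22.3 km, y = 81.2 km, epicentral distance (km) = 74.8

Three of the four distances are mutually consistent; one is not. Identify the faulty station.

Solve using three stations at a time. Using A, B, D (subtract circle equations pairwise → linear system) gives (x, y) ≈ (-49.5, 60.2).
Distances from that point to each station vs reported:
  A: calculated 81.6 vs reported 81.6 → residual 0.0 km
  B: calculated 98.5 vs reported 98.5 → residual 0.0 km
  C: calculated 88.1 vs reported 108.6 → residual 20.5 km
  D: calculated 74.8 vs reported 74.8 → residual 0.0 km
A, B, D are mutually consistent (residuals ≈ 0); C is off by 20.5 km.

C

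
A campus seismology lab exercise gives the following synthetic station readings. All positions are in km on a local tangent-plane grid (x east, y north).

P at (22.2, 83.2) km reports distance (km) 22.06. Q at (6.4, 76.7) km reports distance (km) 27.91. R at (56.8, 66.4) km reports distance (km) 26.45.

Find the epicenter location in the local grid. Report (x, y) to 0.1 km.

x ≈ 30.6 km, y ≈ 62.8 km

Circle about each station: (x − 22.2)² + (y − 83.2)² = 22.06²; (x − 6.4)² + (y − 76.7)² = 27.91²; (x − 56.8)² + (y − 66.4)² = 26.45².
Subtracting the P equation from the Q and R equations removes the quadratic terms:
-31.6 x − 13.0 y = -1783.55
69.2 x − 33.6 y = 7.16
Solving the 2×2 system: x ≈ 30.6, y ≈ 62.8 km.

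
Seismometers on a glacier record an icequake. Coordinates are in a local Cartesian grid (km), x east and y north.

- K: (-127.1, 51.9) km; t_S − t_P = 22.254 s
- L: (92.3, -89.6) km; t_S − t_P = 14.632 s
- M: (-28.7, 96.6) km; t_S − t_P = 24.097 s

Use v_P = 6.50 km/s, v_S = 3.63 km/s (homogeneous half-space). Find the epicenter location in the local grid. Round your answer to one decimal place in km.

Distance from S−P lag: d = Δt · v_P v_S / (v_P − v_S) = Δt · (6.50·3.63)/(6.50−3.63) ≈ 8.2213·Δt.
So d_K = 182.96, d_L = 120.29, d_M = 198.11 km.
Circle about each station: (x + 127.1)² + (y − 51.9)² = 182.96²; (x − 92.3)² + (y + 89.6)² = 120.29²; (x + 28.7)² + (y − 96.6)² = 198.11².
Subtracting pairs of circle equations eliminates x²+y² and gives linear equations (the radical axes):
438.8 x − 283.0 y = 16704.11
196.8 x + 89.4 y = -14465.98
Solving the 2×2 system: x ≈ -27.4, y ≈ -101.5 km.

(-27.4, -101.5)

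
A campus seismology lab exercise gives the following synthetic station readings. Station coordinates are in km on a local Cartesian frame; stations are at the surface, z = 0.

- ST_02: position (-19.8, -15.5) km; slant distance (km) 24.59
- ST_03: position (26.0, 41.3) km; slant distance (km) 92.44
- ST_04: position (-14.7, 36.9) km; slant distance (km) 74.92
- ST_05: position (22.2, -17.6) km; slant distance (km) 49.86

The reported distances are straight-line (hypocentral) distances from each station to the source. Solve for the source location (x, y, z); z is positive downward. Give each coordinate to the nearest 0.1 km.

Each station gives a sphere (x−x_i)² + (y−y_i)² + z² = d_i² (stations at z=0).
Subtracting the ST_02 sphere from ST_03 and ST_04: z² cancels, leaving linear equations in x and y:
91.6 x + 113.6 y = -6191.09
10.2 x + 104.8 y = -4062.93
Solving: x ≈ -22.187, y ≈ -36.609 km (keep extra digits for the depth step; rounded: -22.2, -36.6).
Then from the ST_02 sphere: z² = 24.59² − (x + 19.8)² − (y + 15.5)² with x = -22.187, y = -36.609, so z ≈ 12.385 ≈ 12.4 km.

(-22.2, -36.6, 12.4)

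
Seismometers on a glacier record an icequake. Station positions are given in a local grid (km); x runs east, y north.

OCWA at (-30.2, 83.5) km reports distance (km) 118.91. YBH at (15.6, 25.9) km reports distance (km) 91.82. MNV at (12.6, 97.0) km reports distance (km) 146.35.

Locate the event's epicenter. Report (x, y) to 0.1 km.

Circle about each station: (x + 30.2)² + (y − 83.5)² = 118.91²; (x − 15.6)² + (y − 25.9)² = 91.82²; (x − 12.6)² + (y − 97.0)² = 146.35².
Subtracting the OCWA equation from the YBH and MNV equations removes the quadratic terms:
91.6 x − 115.2 y = -1261.44
85.6 x + 27.0 y = -5595.26
Solving the 2×2 system: x ≈ -55.0, y ≈ -32.8 km.

-55.0 km east, -32.8 km north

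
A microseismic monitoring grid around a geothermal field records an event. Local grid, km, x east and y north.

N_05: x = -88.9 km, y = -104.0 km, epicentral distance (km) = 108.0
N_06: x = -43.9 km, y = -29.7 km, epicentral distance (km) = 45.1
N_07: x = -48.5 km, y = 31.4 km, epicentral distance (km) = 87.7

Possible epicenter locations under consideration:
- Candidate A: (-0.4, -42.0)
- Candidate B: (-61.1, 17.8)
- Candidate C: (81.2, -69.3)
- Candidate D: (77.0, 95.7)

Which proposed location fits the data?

For each candidate, compare |candidate − station| to the reported distance:
Candidate A: residuals N_05 0.1, N_06 0.1, N_07 0.1 → max 0.1 km
Candidate B: residuals N_05 16.9, N_06 5.4, N_07 69.2 → max 69.2 km
Candidate C: residuals N_05 65.6, N_06 86.1, N_07 76.5 → max 86.1 km
Candidate D: residuals N_05 151.6, N_06 129.1, N_07 53.3 → max 151.6 km
Only Candidate A has all residuals ≈ 0.

Candidate A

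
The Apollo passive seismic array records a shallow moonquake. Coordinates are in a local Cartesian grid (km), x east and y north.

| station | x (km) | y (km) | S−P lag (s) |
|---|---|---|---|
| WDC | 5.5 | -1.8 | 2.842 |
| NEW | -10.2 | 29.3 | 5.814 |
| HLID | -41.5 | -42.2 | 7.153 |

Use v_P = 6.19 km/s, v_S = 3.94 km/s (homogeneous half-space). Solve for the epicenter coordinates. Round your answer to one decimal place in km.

x ≈ 32.0 km, y ≈ -17.5 km

Distance from S−P lag: d = Δt · v_P v_S / (v_P − v_S) = Δt · (6.19·3.94)/(6.19−3.94) ≈ 10.8394·Δt.
So d_WDC = 30.81, d_NEW = 63.02, d_HLID = 77.53 km.
Circle about each station: (x − 5.5)² + (y + 1.8)² = 30.81²; (x + 10.2)² + (y − 29.3)² = 63.02²; (x + 41.5)² + (y + 42.2)² = 77.53².
Subtracting pairs of circle equations eliminates x²+y² and gives linear equations (the radical axes):
-31.4 x + 62.2 y = -2093.22
-94.0 x − 80.8 y = -1592.04
Solving the 2×2 system: x ≈ 32.0, y ≈ -17.5 km.
Check against WDC (with the unrounded x, y): √((x − 5.5)²+(y + 1.8)²) = 30.79 ≈ 30.81 km. ✓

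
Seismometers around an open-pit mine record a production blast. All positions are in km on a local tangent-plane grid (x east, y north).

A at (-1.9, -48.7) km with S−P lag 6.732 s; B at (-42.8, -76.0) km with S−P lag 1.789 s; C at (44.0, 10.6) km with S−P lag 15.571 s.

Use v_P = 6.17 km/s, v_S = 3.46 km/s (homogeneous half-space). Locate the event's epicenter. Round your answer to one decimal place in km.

Distance from S−P lag: d = Δt · v_P v_S / (v_P − v_S) = Δt · (6.17·3.46)/(6.17−3.46) ≈ 7.8776·Δt.
So d_A = 53.03, d_B = 14.09, d_C = 122.66 km.
Circle about each station: (x + 1.9)² + (y + 48.7)² = 53.03²; (x + 42.8)² + (y + 76.0)² = 14.09²; (x − 44.0)² + (y − 10.6)² = 122.66².
Subtracting the A equation from the B and C equations removes the quadratic terms:
-81.8 x − 54.6 y = 7846.19
91.8 x + 118.6 y = -12560.23
Solving the 2×2 system: x ≈ -52.2, y ≈ -65.5 km.

x ≈ -52.2 km, y ≈ -65.5 km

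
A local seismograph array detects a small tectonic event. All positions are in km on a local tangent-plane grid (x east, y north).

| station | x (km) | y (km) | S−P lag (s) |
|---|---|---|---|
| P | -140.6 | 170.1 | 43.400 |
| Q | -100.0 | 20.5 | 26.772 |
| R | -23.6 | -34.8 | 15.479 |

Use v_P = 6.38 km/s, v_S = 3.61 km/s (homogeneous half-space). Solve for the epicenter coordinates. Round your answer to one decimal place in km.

Distance from S−P lag: d = Δt · v_P v_S / (v_P − v_S) = Δt · (6.38·3.61)/(6.38−3.61) ≈ 8.3147·Δt.
So d_P = 360.86, d_Q = 222.60, d_R = 128.70 km.
Circle about each station: (x + 140.6)² + (y − 170.1)² = 360.86²; (x + 100.0)² + (y − 20.5)² = 222.60²; (x + 23.6)² + (y + 34.8)² = 128.70².
Subtracting the P equation from the Q and R equations removes the quadratic terms:
81.2 x − 299.2 y = 42387.06
234.0 x − 409.8 y = 66721.88
Solving the 2×2 system: x ≈ 70.6, y ≈ -122.5 km.

(70.6, -122.5)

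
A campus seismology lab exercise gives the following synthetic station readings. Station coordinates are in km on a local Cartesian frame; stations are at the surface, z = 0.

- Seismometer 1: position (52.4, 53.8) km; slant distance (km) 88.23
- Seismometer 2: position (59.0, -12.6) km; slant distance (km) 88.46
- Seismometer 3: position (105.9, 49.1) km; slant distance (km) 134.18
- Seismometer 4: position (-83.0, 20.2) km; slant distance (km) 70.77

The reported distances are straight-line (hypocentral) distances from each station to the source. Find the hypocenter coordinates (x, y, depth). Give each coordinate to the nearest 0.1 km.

x ≈ -19.7 km, y ≈ 13.4 km, depth ≈ 30.9 km

Each station gives a sphere (x−x_i)² + (y−y_i)² + z² = d_i² (stations at z=0).
Subtracting the Seismometer 1 sphere from Seismometer 2 and Seismometer 3: z² cancels, leaving linear equations in x and y:
13.2 x − 132.8 y = -2041.08
107.0 x − 9.4 y = -2234.32
Solving: x ≈ -19.703, y ≈ 13.411 km (keep extra digits for the depth step; rounded: -19.7, 13.4).
Then from the Seismometer 1 sphere: z² = 88.23² − (x − 52.4)² − (y − 53.8)² with x = -19.703, y = 13.411, so z ≈ 30.894 ≈ 30.9 km.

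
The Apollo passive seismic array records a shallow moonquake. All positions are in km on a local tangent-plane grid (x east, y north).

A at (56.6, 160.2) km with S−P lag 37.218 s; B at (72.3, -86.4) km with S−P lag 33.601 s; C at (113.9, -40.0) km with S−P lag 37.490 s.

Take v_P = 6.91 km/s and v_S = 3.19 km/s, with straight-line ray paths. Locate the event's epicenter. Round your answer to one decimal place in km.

(-103.0, 8.0)

Distance from S−P lag: d = Δt · v_P v_S / (v_P − v_S) = Δt · (6.91·3.19)/(6.91−3.19) ≈ 5.9255·Δt.
So d_A = 220.54, d_B = 199.10, d_C = 222.15 km.
Circle about each station: (x − 56.6)² + (y − 160.2)² = 220.54²; (x − 72.3)² + (y + 86.4)² = 199.10²; (x − 113.9)² + (y + 40.0)² = 222.15².
Subtracting the A equation from the B and C equations removes the quadratic terms:
31.4 x − 493.2 y = -7178.27
114.6 x − 400.4 y = -15007.12
Solving the 2×2 system: x ≈ -103.0, y ≈ 8.0 km.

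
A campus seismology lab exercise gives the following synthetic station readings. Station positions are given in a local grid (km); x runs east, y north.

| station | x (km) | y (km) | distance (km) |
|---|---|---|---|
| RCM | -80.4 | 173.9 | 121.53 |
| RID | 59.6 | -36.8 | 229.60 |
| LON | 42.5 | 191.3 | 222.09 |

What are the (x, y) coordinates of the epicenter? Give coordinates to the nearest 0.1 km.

Circle about each station: (x + 80.4)² + (y − 173.9)² = 121.53²; (x − 59.6)² + (y + 36.8)² = 229.60²; (x − 42.5)² + (y − 191.3)² = 222.09².
Subtracting pairs of circle equations eliminates x²+y² and gives linear equations (the radical axes):
280.0 x − 421.4 y = -69745.59
245.8 x + 34.8 y = -32857.86
Solving the 2×2 system: x ≈ -143.6, y ≈ 70.1 km.
Check against RCM (with the unrounded x, y): √((x + 80.4)²+(y − 173.9)²) = 121.53 ≈ 121.53 km. ✓

-143.6 km east, 70.1 km north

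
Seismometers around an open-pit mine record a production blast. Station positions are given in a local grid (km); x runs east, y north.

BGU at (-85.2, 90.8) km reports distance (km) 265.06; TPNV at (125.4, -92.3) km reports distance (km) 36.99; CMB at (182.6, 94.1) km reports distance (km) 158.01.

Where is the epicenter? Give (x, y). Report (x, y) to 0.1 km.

Circle about each station: (x + 85.2)² + (y − 90.8)² = 265.06²; (x − 125.4)² + (y + 92.3)² = 36.99²; (x − 182.6)² + (y − 94.1)² = 158.01².
Subtracting the BGU equation from the TPNV and CMB equations removes the quadratic terms:
421.2 x − 366.2 y = 77629.31
535.6 x + 6.6 y = 71983.53
Solving the 2×2 system: x ≈ 135.1, y ≈ -56.6 km.

135.1 km east, -56.6 km north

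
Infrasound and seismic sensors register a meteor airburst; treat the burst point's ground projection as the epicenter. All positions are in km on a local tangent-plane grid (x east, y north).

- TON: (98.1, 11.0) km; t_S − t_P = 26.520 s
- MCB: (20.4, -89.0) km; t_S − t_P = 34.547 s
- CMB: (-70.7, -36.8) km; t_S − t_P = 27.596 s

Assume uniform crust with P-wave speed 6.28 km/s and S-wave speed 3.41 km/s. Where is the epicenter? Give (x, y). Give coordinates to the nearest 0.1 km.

(-26.9, 164.4)

Distance from S−P lag: d = Δt · v_P v_S / (v_P − v_S) = Δt · (6.28·3.41)/(6.28−3.41) ≈ 7.4616·Δt.
So d_TON = 197.88, d_MCB = 257.78, d_CMB = 205.91 km.
Circle about each station: (x − 98.1)² + (y − 11.0)² = 197.88²; (x − 20.4)² + (y + 89.0)² = 257.78²; (x + 70.7)² + (y + 36.8)² = 205.91².
Subtracting the TON equation from the MCB and CMB equations removes the quadratic terms:
-155.4 x − 200.0 y = -28701.48
-337.6 x − 95.6 y = -6634.31
Solving the 2×2 system: x ≈ -26.9, y ≈ 164.4 km.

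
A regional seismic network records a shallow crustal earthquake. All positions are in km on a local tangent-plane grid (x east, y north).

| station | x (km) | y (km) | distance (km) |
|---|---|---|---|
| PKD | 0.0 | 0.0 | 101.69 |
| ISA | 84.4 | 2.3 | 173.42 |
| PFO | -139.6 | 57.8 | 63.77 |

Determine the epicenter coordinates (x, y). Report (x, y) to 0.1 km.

x ≈ -76.5 km, y ≈ 67.0 km

Circle about each station: x² + y² = 101.69²; (x − 84.4)² + (y − 2.3)² = 173.42²; (x + 139.6)² + (y − 57.8)² = 63.77².
Subtracting the PKD equation from the ISA and PFO equations removes the quadratic terms:
168.8 x + 4.6 y = -12604.99
-279.2 x + 115.6 y = 29103.24
Solving the 2×2 system: x ≈ -76.5, y ≈ 67.0 km.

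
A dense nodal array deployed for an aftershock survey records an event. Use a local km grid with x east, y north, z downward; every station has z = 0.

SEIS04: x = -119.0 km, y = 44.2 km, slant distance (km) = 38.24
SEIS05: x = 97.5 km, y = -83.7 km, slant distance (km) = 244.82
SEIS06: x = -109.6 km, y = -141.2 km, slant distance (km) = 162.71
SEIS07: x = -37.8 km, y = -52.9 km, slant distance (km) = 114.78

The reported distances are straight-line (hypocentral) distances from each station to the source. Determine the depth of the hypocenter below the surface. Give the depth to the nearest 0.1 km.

28.0 km

Each station gives a sphere (x−x_i)² + (y−y_i)² + z² = d_i² (stations at z=0).
Subtracting the SEIS04 sphere from SEIS05 and SEIS06: z² cancels, leaving linear equations in x and y:
433.0 x − 255.8 y = -58077.23
18.8 x − 370.8 y = -9177.29
Solving: x ≈ -123.196, y ≈ 18.504 km (keep extra digits for the depth step; rounded: -123.2, 18.5).
Then from the SEIS04 sphere: z² = 38.24² − (x + 119.0)² − (y − 44.2)² with x = -123.196, y = 18.504, so z ≈ 28.007 ≈ 28.0 km.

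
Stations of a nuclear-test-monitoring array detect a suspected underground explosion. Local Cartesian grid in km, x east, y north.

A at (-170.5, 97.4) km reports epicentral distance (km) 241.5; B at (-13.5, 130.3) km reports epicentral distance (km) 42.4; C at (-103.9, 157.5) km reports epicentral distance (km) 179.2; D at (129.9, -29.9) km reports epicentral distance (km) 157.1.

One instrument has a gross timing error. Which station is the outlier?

Solve using three stations at a time. Using A, C, D (subtract circle equations pairwise → linear system) gives (x, y) ≈ (70.3, 115.5).
Distances from that point to each station vs reported:
  A: calculated 241.5 vs reported 241.5 → residual 0.0 km
  B: calculated 85.1 vs reported 42.4 → residual 42.7 km
  C: calculated 179.2 vs reported 179.2 → residual 0.0 km
  D: calculated 157.1 vs reported 157.1 → residual 0.0 km
A, C, D are mutually consistent (residuals ≈ 0); B is off by 42.7 km.

B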